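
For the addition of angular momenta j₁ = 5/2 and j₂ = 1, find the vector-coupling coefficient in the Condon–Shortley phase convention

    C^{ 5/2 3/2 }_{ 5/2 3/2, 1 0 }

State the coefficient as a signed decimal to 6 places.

j₁+j₂−J=1  J+j₁−j₂=4  J−j₁+j₂=1  j₁+j₂+J+1=7
(j₁±m₁, j₂±m₂, J±M) = (4,1,1,1,4,1)
P² = 576/35
sum k=0..1:
  [0] +1/6 = 1/6
  [1] −1/24 = -1/24
S = 1/8
C² = P²·S² = 9/35 ; C = +0.507093

+√(9/35) ≈ +0.507093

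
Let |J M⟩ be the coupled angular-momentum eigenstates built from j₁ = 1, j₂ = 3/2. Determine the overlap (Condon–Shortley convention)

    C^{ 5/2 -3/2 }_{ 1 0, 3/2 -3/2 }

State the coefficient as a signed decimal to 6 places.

+0.632456

j₁+j₂−J=0  J+j₁−j₂=2  J−j₁+j₂=3  j₁+j₂+J+1=6
(j₁±m₁, j₂±m₂, J±M) = (1,1,0,3,1,4)
P² = 72/5
sum k=0..0:
  [0] +1/6 = 1/6
S = 1/6
C² = P²·S² = 2/5 ; C = +0.632456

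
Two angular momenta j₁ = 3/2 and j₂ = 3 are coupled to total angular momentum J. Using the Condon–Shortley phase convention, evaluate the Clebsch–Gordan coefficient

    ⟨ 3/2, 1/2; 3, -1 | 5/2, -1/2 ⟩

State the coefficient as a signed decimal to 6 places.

√[6·2!1!4!/8! · 2!1!2!4!2!3!] = √(288/35)
  +(−1)^0/∏(0,2,1,2,0,2)! = 1/8  (running 1/8)
  +(−1)^1/∏(1,1,0,1,1,3)! = -1/6  (running -1/24)
⟨..|..⟩ = √(288/35)·(-1/24) = -0.119523

-0.119523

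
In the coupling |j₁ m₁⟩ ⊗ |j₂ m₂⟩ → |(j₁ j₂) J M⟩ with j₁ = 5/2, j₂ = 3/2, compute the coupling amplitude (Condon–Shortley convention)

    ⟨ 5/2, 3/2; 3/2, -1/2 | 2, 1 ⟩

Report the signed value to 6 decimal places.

triangle: 2!*3!*1!/7! = 12/5040
(j±m)!: 4!*1!*1!*2!*3!*1! = 288
prefactor² = (2J+1)*Δ*N² = 24/7
  k=0: +1/(0!*2!*1!*1!*2!*0!) = 1/4
  k=1: −1/(1!*1!*0!*0!*3!*1!) = -1/6
Σ = 1/12  ⇒  CG² = 24/7*1/12² = 1/42
CG = +√(1/42) = +0.154303

+√(1/42) = +0.154303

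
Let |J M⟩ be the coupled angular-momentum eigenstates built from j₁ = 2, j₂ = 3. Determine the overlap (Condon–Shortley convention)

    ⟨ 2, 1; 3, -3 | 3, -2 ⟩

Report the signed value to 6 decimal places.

j₁+j₂−J=2  J+j₁−j₂=2  J−j₁+j₂=4  j₁+j₂+J+1=9
(j₁±m₁, j₂±m₂, J±M) = (3,1,0,6,1,5)
P² = 960
sum k=0..0:
  [0] +1/48 = 1/48
S = 1/48
C² = P²·S² = 5/12 ; C = +0.645497

+√(5/12) = +0.645497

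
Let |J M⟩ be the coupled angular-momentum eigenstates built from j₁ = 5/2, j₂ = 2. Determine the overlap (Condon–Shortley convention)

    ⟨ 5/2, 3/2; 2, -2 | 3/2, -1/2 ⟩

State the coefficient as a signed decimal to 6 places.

+√(32/105) ≈ +0.552052

√[4·3!2!1!/7! · 4!1!0!4!1!2!] = √(384/35)
  +(−1)^0/∏(0,3,1,0,1,1)! = 1/6  (running 1/6)
⟨..|..⟩ = √(384/35)·(1/6) = +0.552052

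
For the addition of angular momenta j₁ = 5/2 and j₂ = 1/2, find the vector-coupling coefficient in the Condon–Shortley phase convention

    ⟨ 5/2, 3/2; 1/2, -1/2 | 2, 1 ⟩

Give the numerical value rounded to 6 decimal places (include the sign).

+√(2/3) ≈ +0.816497

j₁+j₂−J=1  J+j₁−j₂=4  J−j₁+j₂=0  j₁+j₂+J+1=6
(j₁±m₁, j₂±m₂, J±M) = (4,1,0,1,3,1)
P² = 24
sum k=0..0:
  [0] +1/6 = 1/6
S = 1/6
C² = P²·S² = 2/3 ; C = +0.816497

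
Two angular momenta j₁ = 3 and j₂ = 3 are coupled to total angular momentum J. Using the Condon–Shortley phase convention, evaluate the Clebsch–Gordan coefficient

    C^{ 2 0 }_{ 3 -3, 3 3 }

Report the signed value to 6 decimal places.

+0.545545  (= +√(25/84))

triangle: 4!*2!*2!/9! = 96/362880
(j±m)!: 0!*6!*6!*0!*2!*2! = 2073600
prefactor² = (2J+1)*Δ*N² = 19200/7
  k=4: +1/(4!*0!*2!*2!*0!*0!) = 1/96
Σ = 1/96  ⇒  CG² = 19200/7*1/96² = 25/84
CG = +√(25/84) = +0.545545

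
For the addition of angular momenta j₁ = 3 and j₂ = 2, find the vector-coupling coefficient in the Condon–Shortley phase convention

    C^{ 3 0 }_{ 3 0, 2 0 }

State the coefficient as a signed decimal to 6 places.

−√(4/15) = -0.516398

√[7·2!4!2!/9! · 3!3!2!2!3!3!] = √(48/5)
  +(−1)^0/∏(0,2,3,2,1,0)! = 1/24  (running 1/24)
  +(−1)^1/∏(1,1,2,1,2,1)! = -1/4  (running -5/24)
  +(−1)^2/∏(2,0,1,0,3,2)! = 1/24  (running -1/6)
⟨..|..⟩ = √(48/5)·(-1/6) = -0.516398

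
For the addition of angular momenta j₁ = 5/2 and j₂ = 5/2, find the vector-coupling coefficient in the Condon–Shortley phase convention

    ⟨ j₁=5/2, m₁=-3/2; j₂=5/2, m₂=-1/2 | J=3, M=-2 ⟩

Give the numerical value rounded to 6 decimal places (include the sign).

j₁+j₂−J=2  J+j₁−j₂=3  J−j₁+j₂=3  j₁+j₂+J+1=9
(j₁±m₁, j₂±m₂, J±M) = (1,4,2,3,1,5)
P² = 48
sum k=1..2:
  [1] −1/12 = -1/12
  [2] +1/24 = 1/24
S = -1/24
C² = P²·S² = 1/12 ; C = -0.288675

−√(1/12) = -0.288675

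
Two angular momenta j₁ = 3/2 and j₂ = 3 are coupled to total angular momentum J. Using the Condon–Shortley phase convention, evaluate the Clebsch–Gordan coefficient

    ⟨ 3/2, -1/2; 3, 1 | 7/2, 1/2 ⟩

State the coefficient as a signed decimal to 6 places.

−√(2/7) = -0.534522

triangle: 1!×2!×5!/9! = 240/362880
(j±m)!: 1!×2!×4!×2!×4!×3! = 13824
prefactor² = (2J+1)×Δ×N² = 512/7
  k=0: +1/(0!×1!×2!×4!×0!×1!) = 1/48
  k=1: −1/(1!×0!×1!×3!×1!×2!) = -1/12
Σ = -1/16  ⇒  CG² = 512/7×(-1/16)² = 2/7
CG = −√(2/7) = -0.534522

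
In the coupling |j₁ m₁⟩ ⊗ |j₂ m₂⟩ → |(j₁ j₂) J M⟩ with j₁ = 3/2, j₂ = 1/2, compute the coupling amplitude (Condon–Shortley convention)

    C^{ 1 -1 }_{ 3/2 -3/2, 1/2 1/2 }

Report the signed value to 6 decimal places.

j₁+j₂−J=1  J+j₁−j₂=2  J−j₁+j₂=0  j₁+j₂+J+1=4
(j₁±m₁, j₂±m₂, J±M) = (0,3,1,0,0,2)
P² = 3
sum k=1..1:
  [1] −1/2 = -1/2
S = -1/2
C² = P²·S² = 3/4 ; C = -0.866025

-0.866025  (= −√(3/4))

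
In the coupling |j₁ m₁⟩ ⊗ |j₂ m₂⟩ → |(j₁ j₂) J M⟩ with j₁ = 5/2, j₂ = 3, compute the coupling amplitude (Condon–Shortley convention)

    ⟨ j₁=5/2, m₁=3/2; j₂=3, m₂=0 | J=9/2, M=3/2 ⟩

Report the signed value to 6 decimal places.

+√(45/154) = +0.540562

j₁+j₂−J=1  J+j₁−j₂=4  J−j₁+j₂=5  j₁+j₂+J+1=11
(j₁±m₁, j₂±m₂, J±M) = (4,1,3,3,6,3)
P² = 207360/77
sum k=0..1:
  [0] +1/72 = 1/72
  [1] −1/288 = -1/288
S = 1/96
C² = P²·S² = 45/154 ; C = +0.540562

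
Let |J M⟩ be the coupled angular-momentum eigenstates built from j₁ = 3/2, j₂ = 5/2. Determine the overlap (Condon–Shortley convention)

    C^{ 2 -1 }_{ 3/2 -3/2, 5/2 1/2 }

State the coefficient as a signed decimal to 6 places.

+0.566947  (= +√(9/28))

√[5·2!1!3!/7! · 0!3!3!2!1!3!] = √(36/7)
  +(−1)^2/∏(2,0,1,1,0,2)! = 1/4  (running 1/4)
⟨..|..⟩ = √(36/7)·(1/4) = +0.566947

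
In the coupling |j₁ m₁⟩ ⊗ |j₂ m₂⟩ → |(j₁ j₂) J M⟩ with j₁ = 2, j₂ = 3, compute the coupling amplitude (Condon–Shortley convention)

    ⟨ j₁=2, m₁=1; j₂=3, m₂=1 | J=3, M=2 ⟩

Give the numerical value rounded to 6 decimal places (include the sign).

−√(1/4) = -0.500000

triangle: 2!×2!×4!/9! = 96/362880
(j±m)!: 3!×1!×4!×2!×5!×1! = 34560
prefactor² = (2J+1)×Δ×N² = 64
  k=0: +1/(0!×2!×1!×4!×1!×0!) = 1/48
  k=1: −1/(1!×1!×0!×3!×2!×1!) = -1/12
Σ = -1/16  ⇒  CG² = 64×(-1/16)² = 1/4
CG = −√(1/4) = -0.500000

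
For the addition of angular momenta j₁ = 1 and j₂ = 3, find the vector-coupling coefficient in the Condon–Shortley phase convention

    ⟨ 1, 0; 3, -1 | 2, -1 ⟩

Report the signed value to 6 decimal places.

√[5·2!0!4!/7! · 1!1!2!4!1!3!] = √(96/7)
  +(−1)^1/∏(1,1,0,1,0,3)! = -1/6  (running -1/6)
⟨..|..⟩ = √(96/7)·(-1/6) = -0.617213

−√(8/21) = -0.617213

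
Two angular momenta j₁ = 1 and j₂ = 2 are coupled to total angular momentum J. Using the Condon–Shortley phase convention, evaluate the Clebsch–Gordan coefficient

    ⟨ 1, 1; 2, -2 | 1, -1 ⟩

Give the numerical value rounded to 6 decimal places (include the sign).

+0.774597

j₁+j₂−J=2  J+j₁−j₂=0  J−j₁+j₂=2  j₁+j₂+J+1=5
(j₁±m₁, j₂±m₂, J±M) = (2,0,0,4,0,2)
P² = 48/5
sum k=0..0:
  [0] +1/4 = 1/4
S = 1/4
C² = P²·S² = 3/5 ; C = +0.774597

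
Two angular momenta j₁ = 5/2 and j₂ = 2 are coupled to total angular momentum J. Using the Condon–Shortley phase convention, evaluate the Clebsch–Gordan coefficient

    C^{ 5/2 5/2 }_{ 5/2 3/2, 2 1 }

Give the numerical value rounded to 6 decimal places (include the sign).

−√(3/7) ≈ -0.654654

j₁+j₂−J=2  J+j₁−j₂=3  J−j₁+j₂=2  j₁+j₂+J+1=8
(j₁±m₁, j₂±m₂, J±M) = (4,1,3,1,5,0)
P² = 432/7
sum k=1..1:
  [1] −1/12 = -1/12
S = -1/12
C² = P²·S² = 3/7 ; C = -0.654654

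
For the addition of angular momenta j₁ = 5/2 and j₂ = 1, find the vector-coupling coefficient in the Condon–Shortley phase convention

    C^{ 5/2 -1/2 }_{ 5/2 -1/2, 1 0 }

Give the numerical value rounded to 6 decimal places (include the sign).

triangle: 1!·4!·1!/7! = 24/5040
(j±m)!: 2!·3!·1!·1!·2!·3! = 144
prefactor² = (2J+1)·Δ·N² = 144/35
  k=0: +1/(0!·1!·3!·1!·1!·0!) = 1/6
  k=1: −1/(1!·0!·2!·0!·2!·1!) = -1/4
Σ = -1/12  ⇒  CG² = 144/35·(-1/12)² = 1/35
CG = −√(1/35) = -0.169031

−√(1/35) ≈ -0.169031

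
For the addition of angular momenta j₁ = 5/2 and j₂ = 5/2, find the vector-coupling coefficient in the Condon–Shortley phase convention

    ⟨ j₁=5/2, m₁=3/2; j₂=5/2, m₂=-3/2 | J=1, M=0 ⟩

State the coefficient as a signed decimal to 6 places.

-0.358569

j₁+j₂−J=4  J+j₁−j₂=1  J−j₁+j₂=1  j₁+j₂+J+1=7
(j₁±m₁, j₂±m₂, J±M) = (4,1,1,4,1,1)
P² = 288/35
sum k=0..1:
  [0] +1/24 = 1/24
  [1] −1/6 = -1/6
S = -1/8
C² = P²·S² = 9/70 ; C = -0.358569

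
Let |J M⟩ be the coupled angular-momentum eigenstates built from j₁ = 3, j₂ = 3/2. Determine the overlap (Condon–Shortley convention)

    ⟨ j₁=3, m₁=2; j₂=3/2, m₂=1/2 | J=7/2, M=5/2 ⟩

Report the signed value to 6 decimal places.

+0.377964

triangle: 1!×5!×2!/9! = 240/362880
(j±m)!: 5!×1!×2!×1!×6!×1! = 172800
prefactor² = (2J+1)×Δ×N² = 6400/7
  k=0: +1/(0!×1!×1!×2!×4!×0!) = 1/48
  k=1: −1/(1!×0!×0!×1!×5!×1!) = -1/120
Σ = 1/80  ⇒  CG² = 6400/7×1/80² = 1/7
CG = +√(1/7) = +0.377964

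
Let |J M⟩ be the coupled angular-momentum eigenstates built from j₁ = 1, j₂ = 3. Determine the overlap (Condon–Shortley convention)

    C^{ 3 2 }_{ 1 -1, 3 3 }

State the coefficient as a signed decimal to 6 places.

−√(1/4) = -0.500000

√[7·1!1!5!/8! · 0!2!6!0!5!1!] = √(3600)
  +(−1)^1/∏(1,0,1,5,0,0)! = -1/120  (running -1/120)
⟨..|..⟩ = √(3600)·(-1/120) = -0.500000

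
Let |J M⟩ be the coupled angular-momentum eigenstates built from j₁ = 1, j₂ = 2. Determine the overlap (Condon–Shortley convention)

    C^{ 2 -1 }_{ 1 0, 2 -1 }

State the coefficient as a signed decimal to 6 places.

+0.408248  (= +√(1/6))

triangle: 1!·1!·3!/6! = 6/720
(j±m)!: 1!·1!·1!·3!·1!·3! = 36
prefactor² = (2J+1)·Δ·N² = 3/2
  k=0: +1/(0!·1!·1!·1!·0!·2!) = 1/2
  k=1: −1/(1!·0!·0!·0!·1!·3!) = -1/6
Σ = 1/3  ⇒  CG² = 3/2·1/3² = 1/6
CG = +√(1/6) = +0.408248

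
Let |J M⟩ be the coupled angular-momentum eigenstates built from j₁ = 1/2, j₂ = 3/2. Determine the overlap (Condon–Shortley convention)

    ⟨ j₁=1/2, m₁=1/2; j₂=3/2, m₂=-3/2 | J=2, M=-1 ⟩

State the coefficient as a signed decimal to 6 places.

triangle: 0!*1!*3!/5! = 6/120
(j±m)!: 1!*0!*0!*3!*1!*3! = 36
prefactor² = (2J+1)*Δ*N² = 9
  k=0: +1/(0!*0!*0!*0!*1!*3!) = 1/6
Σ = 1/6  ⇒  CG² = 9*1/6² = 1/4
CG = +√(1/4) = +0.500000

+0.500000  (= +√(1/4))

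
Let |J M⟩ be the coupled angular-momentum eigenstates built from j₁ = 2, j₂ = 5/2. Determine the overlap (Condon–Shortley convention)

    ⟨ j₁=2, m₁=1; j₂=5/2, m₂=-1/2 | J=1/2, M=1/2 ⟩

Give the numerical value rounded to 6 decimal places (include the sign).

√[2·4!0!1!/6! · 3!1!2!3!1!0!] = √(24/5)
  +(−1)^1/∏(1,3,0,1,0,0)! = -1/6  (running -1/6)
⟨..|..⟩ = √(24/5)·(-1/6) = -0.365148

-0.365148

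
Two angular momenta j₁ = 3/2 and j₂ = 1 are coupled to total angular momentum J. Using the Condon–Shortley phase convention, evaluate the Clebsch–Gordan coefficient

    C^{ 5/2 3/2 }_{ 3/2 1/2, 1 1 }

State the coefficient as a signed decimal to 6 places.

+0.774597  (= +√(3/5))

triangle: 0!×3!×2!/6! = 12/720
(j±m)!: 2!×1!×2!×0!×4!×1! = 96
prefactor² = (2J+1)×Δ×N² = 48/5
  k=0: +1/(0!×0!×1!×2!×2!×0!) = 1/4
Σ = 1/4  ⇒  CG² = 48/5×1/4² = 3/5
CG = +√(3/5) = +0.774597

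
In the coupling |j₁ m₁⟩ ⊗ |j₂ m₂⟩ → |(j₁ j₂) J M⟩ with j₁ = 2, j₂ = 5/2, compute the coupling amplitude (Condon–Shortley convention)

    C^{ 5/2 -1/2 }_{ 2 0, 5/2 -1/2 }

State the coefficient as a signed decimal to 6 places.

−√(8/35) = -0.478091

√[6·2!2!3!/8! · 2!2!2!3!2!3!] = √(72/35)
  +(−1)^0/∏(0,2,2,2,0,1)! = 1/8  (running 1/8)
  +(−1)^1/∏(1,1,1,1,1,2)! = -1/2  (running -3/8)
  +(−1)^2/∏(2,0,0,0,2,3)! = 1/24  (running -1/3)
⟨..|..⟩ = √(72/35)·(-1/3) = -0.478091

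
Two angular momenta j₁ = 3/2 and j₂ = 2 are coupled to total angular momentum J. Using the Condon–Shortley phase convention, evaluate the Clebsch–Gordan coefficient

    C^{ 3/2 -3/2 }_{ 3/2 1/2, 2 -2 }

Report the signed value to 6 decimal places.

j₁+j₂−J=2  J+j₁−j₂=1  J−j₁+j₂=2  j₁+j₂+J+1=6
(j₁±m₁, j₂±m₂, J±M) = (2,1,0,4,0,3)
P² = 32/5
sum k=0..0:
  [0] +1/4 = 1/4
S = 1/4
C² = P²·S² = 2/5 ; C = +0.632456

+√(2/5) ≈ +0.632456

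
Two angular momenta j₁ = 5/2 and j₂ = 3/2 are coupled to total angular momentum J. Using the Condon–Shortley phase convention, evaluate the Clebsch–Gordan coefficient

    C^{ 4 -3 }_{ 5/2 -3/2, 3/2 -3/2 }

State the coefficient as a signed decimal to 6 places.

+0.790569  (= +√(5/8))

j₁+j₂−J=0  J+j₁−j₂=5  J−j₁+j₂=3  j₁+j₂+J+1=9
(j₁±m₁, j₂±m₂, J±M) = (1,4,0,3,1,7)
P² = 12960
sum k=0..0:
  [0] +1/144 = 1/144
S = 1/144
C² = P²·S² = 5/8 ; C = +0.790569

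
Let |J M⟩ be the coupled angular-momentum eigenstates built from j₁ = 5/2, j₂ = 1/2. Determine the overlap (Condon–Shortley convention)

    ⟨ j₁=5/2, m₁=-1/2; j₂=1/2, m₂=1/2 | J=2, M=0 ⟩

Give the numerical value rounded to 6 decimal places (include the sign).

-0.707107  (= −√(1/2))

triangle: 1!*4!*0!/6! = 24/720
(j±m)!: 2!*3!*1!*0!*2!*2! = 48
prefactor² = (2J+1)*Δ*N² = 8
  k=1: −1/(1!*0!*2!*0!*2!*0!) = -1/4
Σ = -1/4  ⇒  CG² = 8*(-1/4)² = 1/2
CG = −√(1/2) = -0.707107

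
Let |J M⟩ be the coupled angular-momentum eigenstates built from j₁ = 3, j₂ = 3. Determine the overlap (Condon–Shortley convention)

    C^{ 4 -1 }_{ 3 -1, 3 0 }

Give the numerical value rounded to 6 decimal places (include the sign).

j₁+j₂−J=2  J+j₁−j₂=4  J−j₁+j₂=4  j₁+j₂+J+1=11
(j₁±m₁, j₂±m₂, J±M) = (2,4,3,3,3,5)
P² = 124416/385
sum k=0..2:
  [0] +1/288 = 1/288
  [1] −1/24 = -1/24
  [2] +1/48 = 1/48
S = -5/288
C² = P²·S² = 15/154 ; C = -0.312094

−√(15/154) ≈ -0.312094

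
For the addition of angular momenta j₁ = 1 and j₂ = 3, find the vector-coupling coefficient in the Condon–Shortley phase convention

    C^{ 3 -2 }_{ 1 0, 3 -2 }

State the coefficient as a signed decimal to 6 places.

+0.577350

√[7·1!1!5!/8! · 1!1!1!5!1!5!] = √(300)
  +(−1)^0/∏(0,1,1,1,0,4)! = 1/24  (running 1/24)
  +(−1)^1/∏(1,0,0,0,1,5)! = -1/120  (running 1/30)
⟨..|..⟩ = √(300)·(1/30) = +0.577350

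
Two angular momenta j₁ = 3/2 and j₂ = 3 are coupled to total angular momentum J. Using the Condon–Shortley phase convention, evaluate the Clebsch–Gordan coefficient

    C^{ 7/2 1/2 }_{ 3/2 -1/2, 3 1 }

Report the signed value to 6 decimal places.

√[8·1!2!5!/9! · 1!2!4!2!4!3!] = √(512/7)
  +(−1)^0/∏(0,1,2,4,0,1)! = 1/48  (running 1/48)
  +(−1)^1/∏(1,0,1,3,1,2)! = -1/12  (running -1/16)
⟨..|..⟩ = √(512/7)·(-1/16) = -0.534522

−√(2/7) = -0.534522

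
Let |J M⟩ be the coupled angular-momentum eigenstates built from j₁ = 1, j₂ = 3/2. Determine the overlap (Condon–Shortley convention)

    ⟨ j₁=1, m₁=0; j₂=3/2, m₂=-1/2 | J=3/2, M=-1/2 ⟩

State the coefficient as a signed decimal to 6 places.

triangle: 1!*1!*2!/5! = 2/120
(j±m)!: 1!*1!*1!*2!*1!*2! = 4
prefactor² = (2J+1)*Δ*N² = 4/15
  k=0: +1/(0!*1!*1!*1!*0!*1!) = 1
  k=1: −1/(1!*0!*0!*0!*1!*2!) = -1/2
Σ = 1/2  ⇒  CG² = 4/15*1/2² = 1/15
CG = +√(1/15) = +0.258199

+√(1/15) ≈ +0.258199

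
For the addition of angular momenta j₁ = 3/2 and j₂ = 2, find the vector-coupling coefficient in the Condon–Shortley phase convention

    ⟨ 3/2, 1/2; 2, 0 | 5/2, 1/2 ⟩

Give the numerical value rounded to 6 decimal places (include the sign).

√[6·1!2!3!/7! · 2!1!2!2!3!2!] = √(48/35)
  +(−1)^0/∏(0,1,1,2,1,1)! = 1/2  (running 1/2)
  +(−1)^1/∏(1,0,0,1,2,2)! = -1/4  (running 1/4)
⟨..|..⟩ = √(48/35)·(1/4) = +0.292770

+√(3/35) ≈ +0.292770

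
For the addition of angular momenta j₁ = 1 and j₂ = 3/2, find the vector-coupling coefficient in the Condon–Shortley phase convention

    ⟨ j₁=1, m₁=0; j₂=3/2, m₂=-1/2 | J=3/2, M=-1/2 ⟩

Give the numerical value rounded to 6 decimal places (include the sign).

+√(1/15) = +0.258199

j₁+j₂−J=1  J+j₁−j₂=1  J−j₁+j₂=2  j₁+j₂+J+1=5
(j₁±m₁, j₂±m₂, J±M) = (1,1,1,2,1,2)
P² = 4/15
sum k=0..1:
  [0] +1/1 = 1
  [1] −1/2 = -1/2
S = 1/2
C² = P²·S² = 1/15 ; C = +0.258199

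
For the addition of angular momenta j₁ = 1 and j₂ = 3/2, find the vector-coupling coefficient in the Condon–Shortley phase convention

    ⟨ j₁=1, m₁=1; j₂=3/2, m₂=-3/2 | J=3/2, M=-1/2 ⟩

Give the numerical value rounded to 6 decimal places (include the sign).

+0.632456

triangle: 1!×1!×2!/5! = 2/120
(j±m)!: 2!×0!×0!×3!×1!×2! = 24
prefactor² = (2J+1)×Δ×N² = 8/5
  k=0: +1/(0!×1!×0!×0!×1!×2!) = 1/2
Σ = 1/2  ⇒  CG² = 8/5×1/2² = 2/5
CG = +√(2/5) = +0.632456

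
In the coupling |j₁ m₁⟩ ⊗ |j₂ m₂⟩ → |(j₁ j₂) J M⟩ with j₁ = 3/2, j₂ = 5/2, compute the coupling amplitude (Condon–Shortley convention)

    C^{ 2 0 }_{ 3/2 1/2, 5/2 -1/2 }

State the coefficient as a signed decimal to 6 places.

−√(1/14) = -0.267261

√[5·2!1!3!/7! · 2!1!2!3!2!2!] = √(8/7)
  +(−1)^0/∏(0,2,1,2,0,1)! = 1/4  (running 1/4)
  +(−1)^1/∏(1,1,0,1,1,2)! = -1/2  (running -1/4)
⟨..|..⟩ = √(8/7)·(-1/4) = -0.267261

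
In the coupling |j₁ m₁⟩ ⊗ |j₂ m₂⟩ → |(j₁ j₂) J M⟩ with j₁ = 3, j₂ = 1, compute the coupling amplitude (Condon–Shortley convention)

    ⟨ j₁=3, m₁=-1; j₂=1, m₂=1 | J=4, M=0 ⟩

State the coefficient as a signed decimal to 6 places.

triangle: 0!*6!*2!/9! = 1440/362880
(j±m)!: 2!*4!*2!*0!*4!*4! = 55296
prefactor² = (2J+1)*Δ*N² = 13824/7
  k=0: +1/(0!*0!*4!*2!*2!*0!) = 1/96
Σ = 1/96  ⇒  CG² = 13824/7*1/96² = 3/14
CG = +√(3/14) = +0.462910

+0.462910  (= +√(3/14))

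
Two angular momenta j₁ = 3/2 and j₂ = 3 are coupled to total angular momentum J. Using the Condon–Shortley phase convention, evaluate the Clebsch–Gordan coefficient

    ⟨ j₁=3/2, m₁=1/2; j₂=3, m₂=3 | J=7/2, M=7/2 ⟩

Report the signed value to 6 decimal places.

√[8·1!2!5!/9! · 2!1!6!0!7!0!] = √(38400)
  +(−1)^1/∏(1,0,0,5,2,0)! = -1/240  (running -1/240)
⟨..|..⟩ = √(38400)·(-1/240) = -0.816497

-0.816497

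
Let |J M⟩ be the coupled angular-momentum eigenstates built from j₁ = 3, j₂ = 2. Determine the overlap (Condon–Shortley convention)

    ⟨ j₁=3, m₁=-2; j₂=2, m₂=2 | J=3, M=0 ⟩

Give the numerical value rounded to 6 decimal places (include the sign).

triangle: 2!×4!×2!/9! = 96/362880
(j±m)!: 1!×5!×4!×0!×3!×3! = 103680
prefactor² = (2J+1)×Δ×N² = 192
  k=2: +1/(2!×0!×3!×2!×1!×0!) = 1/24
Σ = 1/24  ⇒  CG² = 192×1/24² = 1/3
CG = +√(1/3) = +0.577350

+√(1/3) = +0.577350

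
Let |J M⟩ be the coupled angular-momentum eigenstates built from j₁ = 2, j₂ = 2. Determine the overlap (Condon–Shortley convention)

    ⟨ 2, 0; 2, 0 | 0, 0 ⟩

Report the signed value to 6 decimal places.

+√(1/5) = +0.447214

j₁+j₂−J=4  J+j₁−j₂=0  J−j₁+j₂=0  j₁+j₂+J+1=5
(j₁±m₁, j₂±m₂, J±M) = (2,2,2,2,0,0)
P² = 16/5
sum k=2..2:
  [2] +1/4 = 1/4
S = 1/4
C² = P²·S² = 1/5 ; C = +0.447214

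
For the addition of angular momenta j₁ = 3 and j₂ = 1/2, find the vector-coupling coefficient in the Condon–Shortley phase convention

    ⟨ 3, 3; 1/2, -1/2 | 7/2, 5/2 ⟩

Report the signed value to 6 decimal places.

+√(1/7) ≈ +0.377964

triangle: 0!×6!×1!/8! = 720/40320
(j±m)!: 6!×0!×0!×1!×6!×1! = 518400
prefactor² = (2J+1)×Δ×N² = 518400/7
  k=0: +1/(0!×0!×0!×0!×6!×1!) = 1/720
Σ = 1/720  ⇒  CG² = 518400/7×1/720² = 1/7
CG = +√(1/7) = +0.377964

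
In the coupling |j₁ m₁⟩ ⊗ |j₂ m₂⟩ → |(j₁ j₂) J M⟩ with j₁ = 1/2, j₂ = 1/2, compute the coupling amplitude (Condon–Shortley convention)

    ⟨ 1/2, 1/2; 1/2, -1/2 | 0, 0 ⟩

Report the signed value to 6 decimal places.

j₁+j₂−J=1  J+j₁−j₂=0  J−j₁+j₂=0  j₁+j₂+J+1=2
(j₁±m₁, j₂±m₂, J±M) = (1,0,0,1,0,0)
P² = 1/2
sum k=0..0:
  [0] +1/1 = 1
S = 1
C² = P²·S² = 1/2 ; C = +0.707107

+0.707107  (= +√(1/2))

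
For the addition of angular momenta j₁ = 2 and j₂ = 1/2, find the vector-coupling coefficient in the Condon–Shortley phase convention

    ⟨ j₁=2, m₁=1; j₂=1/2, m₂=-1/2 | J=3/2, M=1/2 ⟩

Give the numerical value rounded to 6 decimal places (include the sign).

+0.774597

j₁+j₂−J=1  J+j₁−j₂=3  J−j₁+j₂=0  j₁+j₂+J+1=5
(j₁±m₁, j₂±m₂, J±M) = (3,1,0,1,2,1)
P² = 12/5
sum k=0..0:
  [0] +1/2 = 1/2
S = 1/2
C² = P²·S² = 3/5 ; C = +0.774597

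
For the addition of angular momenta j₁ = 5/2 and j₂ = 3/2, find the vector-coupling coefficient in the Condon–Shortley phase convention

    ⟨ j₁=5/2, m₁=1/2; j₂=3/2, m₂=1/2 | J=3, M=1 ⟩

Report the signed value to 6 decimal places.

-0.129099

triangle: 1!·4!·2!/8! = 48/40320
(j±m)!: 3!·2!·2!·1!·4!·2! = 1152
prefactor² = (2J+1)·Δ·N² = 48/5
  k=0: +1/(0!·1!·2!·2!·2!·0!) = 1/8
  k=1: −1/(1!·0!·1!·1!·3!·1!) = -1/6
Σ = -1/24  ⇒  CG² = 48/5·(-1/24)² = 1/60
CG = −√(1/60) = -0.129099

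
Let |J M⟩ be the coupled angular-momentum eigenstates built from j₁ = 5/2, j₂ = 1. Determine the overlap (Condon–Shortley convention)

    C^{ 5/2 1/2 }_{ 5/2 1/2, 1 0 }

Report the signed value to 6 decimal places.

√[6·1!4!1!/7! · 3!2!1!1!3!2!] = √(144/35)
  +(−1)^0/∏(0,1,2,1,2,0)! = 1/4  (running 1/4)
  +(−1)^1/∏(1,0,1,0,3,1)! = -1/6  (running 1/12)
⟨..|..⟩ = √(144/35)·(1/12) = +0.169031

+√(1/35) ≈ +0.169031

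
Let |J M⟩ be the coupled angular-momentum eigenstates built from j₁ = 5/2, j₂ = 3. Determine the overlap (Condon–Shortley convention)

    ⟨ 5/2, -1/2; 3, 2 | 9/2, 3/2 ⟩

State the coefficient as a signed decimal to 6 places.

-0.604815  (= −√(169/462))

√[10·1!4!5!/11! · 2!3!5!1!6!3!] = √(345600/77)
  +(−1)^0/∏(0,1,3,5,1,0)! = 1/720  (running 1/720)
  +(−1)^1/∏(1,0,2,4,2,1)! = -1/96  (running -13/1440)
⟨..|..⟩ = √(345600/77)·(-13/1440) = -0.604815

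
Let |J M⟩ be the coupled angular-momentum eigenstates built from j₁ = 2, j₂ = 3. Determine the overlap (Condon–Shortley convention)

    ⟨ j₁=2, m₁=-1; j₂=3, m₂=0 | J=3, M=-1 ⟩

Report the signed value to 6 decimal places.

j₁+j₂−J=2  J+j₁−j₂=2  J−j₁+j₂=4  j₁+j₂+J+1=9
(j₁±m₁, j₂±m₂, J±M) = (1,3,3,3,2,4)
P² = 96/5
sum k=1..2:
  [1] −1/8 = -1/8
  [2] +1/12 = 1/12
S = -1/24
C² = P²·S² = 1/30 ; C = -0.182574

-0.182574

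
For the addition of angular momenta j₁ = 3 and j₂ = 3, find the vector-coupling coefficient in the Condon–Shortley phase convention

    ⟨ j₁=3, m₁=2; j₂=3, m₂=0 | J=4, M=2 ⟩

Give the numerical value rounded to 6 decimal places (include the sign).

triangle: 2!·4!·4!/11! = 1152/39916800
(j±m)!: 5!·1!·3!·3!·6!·2! = 6220800
prefactor² = (2J+1)·Δ·N² = 124416/77
  k=0: +1/(0!·2!·1!·3!·3!·1!) = 1/72
  k=1: −1/(1!·1!·0!·2!·4!·2!) = -1/96
Σ = 1/288  ⇒  CG² = 124416/77·1/288² = 3/154
CG = +√(3/154) = +0.139573

+0.139573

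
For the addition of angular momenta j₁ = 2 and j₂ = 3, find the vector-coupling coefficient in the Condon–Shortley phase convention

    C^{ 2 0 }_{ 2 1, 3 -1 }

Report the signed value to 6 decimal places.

−√(1/7) ≈ -0.377964

√[5·3!1!3!/8! · 3!1!2!4!2!2!] = √(36/7)
  +(−1)^0/∏(0,3,1,2,0,1)! = 1/12  (running 1/12)
  +(−1)^1/∏(1,2,0,1,1,2)! = -1/4  (running -1/6)
⟨..|..⟩ = √(36/7)·(-1/6) = -0.377964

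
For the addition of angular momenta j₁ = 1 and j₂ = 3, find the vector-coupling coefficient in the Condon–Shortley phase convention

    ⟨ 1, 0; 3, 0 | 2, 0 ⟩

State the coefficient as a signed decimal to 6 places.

triangle: 2!*0!*4!/7! = 48/5040
(j±m)!: 1!*1!*3!*3!*2!*2! = 144
prefactor² = (2J+1)*Δ*N² = 48/7
  k=1: −1/(1!*1!*0!*2!*0!*2!) = -1/4
Σ = -1/4  ⇒  CG² = 48/7*(-1/4)² = 3/7
CG = −√(3/7) = -0.654654

-0.654654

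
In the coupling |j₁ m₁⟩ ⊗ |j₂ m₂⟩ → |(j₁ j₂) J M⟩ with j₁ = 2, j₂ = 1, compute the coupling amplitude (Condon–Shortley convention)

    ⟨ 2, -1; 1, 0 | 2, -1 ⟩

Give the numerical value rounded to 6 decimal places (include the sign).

−√(1/6) ≈ -0.408248

j₁+j₂−J=1  J+j₁−j₂=3  J−j₁+j₂=1  j₁+j₂+J+1=6
(j₁±m₁, j₂±m₂, J±M) = (1,3,1,1,1,3)
P² = 3/2
sum k=0..1:
  [0] +1/6 = 1/6
  [1] −1/2 = -1/2
S = -1/3
C² = P²·S² = 1/6 ; C = -0.408248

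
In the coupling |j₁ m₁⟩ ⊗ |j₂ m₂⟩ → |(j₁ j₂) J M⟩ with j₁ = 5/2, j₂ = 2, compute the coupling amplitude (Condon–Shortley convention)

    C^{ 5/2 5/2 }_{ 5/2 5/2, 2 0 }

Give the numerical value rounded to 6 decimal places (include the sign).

triangle: 2!·3!·2!/8! = 24/40320
(j±m)!: 5!·0!·2!·2!·5!·0! = 57600
prefactor² = (2J+1)·Δ·N² = 1440/7
  k=0: +1/(0!·2!·0!·2!·3!·0!) = 1/24
Σ = 1/24  ⇒  CG² = 1440/7·1/24² = 5/14
CG = +√(5/14) = +0.597614

+√(5/14) = +0.597614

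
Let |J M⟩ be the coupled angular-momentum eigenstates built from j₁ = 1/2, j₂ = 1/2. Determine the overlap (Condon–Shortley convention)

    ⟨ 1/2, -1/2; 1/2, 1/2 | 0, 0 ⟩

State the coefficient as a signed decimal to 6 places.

j₁+j₂−J=1  J+j₁−j₂=0  J−j₁+j₂=0  j₁+j₂+J+1=2
(j₁±m₁, j₂±m₂, J±M) = (0,1,1,0,0,0)
P² = 1/2
sum k=1..1:
  [1] −1/1 = -1
S = -1
C² = P²·S² = 1/2 ; C = -0.707107

-0.707107  (= −√(1/2))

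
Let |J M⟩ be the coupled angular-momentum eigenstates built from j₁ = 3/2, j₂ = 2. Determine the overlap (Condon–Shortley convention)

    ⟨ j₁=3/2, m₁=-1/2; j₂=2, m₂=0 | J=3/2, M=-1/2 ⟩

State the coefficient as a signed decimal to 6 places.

-0.447214

√[4·2!1!2!/6! · 1!2!2!2!1!2!] = √(16/45)
  +(−1)^1/∏(1,1,1,1,0,1)! = -1  (running -1)
  +(−1)^2/∏(2,0,0,0,1,2)! = 1/4  (running -3/4)
⟨..|..⟩ = √(16/45)·(-3/4) = -0.447214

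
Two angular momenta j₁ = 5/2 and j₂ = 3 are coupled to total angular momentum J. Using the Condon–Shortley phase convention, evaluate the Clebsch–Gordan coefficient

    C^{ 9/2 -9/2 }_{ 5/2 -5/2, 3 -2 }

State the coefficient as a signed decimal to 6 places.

triangle: 1!·4!·5!/11! = 2880/39916800
(j±m)!: 0!·5!·1!·5!·0!·9! = 5225472000
prefactor² = (2J+1)·Δ·N² = 41472000/11
  k=1: −1/(1!·0!·4!·0!·0!·5!) = -1/2880
Σ = -1/2880  ⇒  CG² = 41472000/11·(-1/2880)² = 5/11
CG = −√(5/11) = -0.674200

-0.674200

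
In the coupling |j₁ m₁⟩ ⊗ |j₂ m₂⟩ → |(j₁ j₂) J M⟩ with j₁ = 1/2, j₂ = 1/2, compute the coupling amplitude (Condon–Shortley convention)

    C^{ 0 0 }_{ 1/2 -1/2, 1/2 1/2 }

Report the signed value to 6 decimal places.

√[1·1!0!0!/2! · 0!1!1!0!0!0!] = √(1/2)
  +(−1)^1/∏(1,0,0,0,0,0)! = -1  (running -1)
⟨..|..⟩ = √(1/2)·(-1) = -0.707107

-0.707107  (= −√(1/2))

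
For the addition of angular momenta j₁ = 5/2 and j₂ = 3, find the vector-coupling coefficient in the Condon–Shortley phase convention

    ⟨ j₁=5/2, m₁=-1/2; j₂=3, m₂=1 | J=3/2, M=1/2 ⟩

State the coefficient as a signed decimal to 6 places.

triangle: 4!*1!*2!/8! = 48/40320
(j±m)!: 2!*3!*4!*2!*2!*1! = 1152
prefactor² = (2J+1)*Δ*N² = 192/35
  k=2: +1/(2!*2!*1!*2!*0!*0!) = 1/8
  k=3: −1/(3!*1!*0!*1!*1!*1!) = -1/6
Σ = -1/24  ⇒  CG² = 192/35*(-1/24)² = 1/105
CG = −√(1/105) = -0.097590

−√(1/105) = -0.097590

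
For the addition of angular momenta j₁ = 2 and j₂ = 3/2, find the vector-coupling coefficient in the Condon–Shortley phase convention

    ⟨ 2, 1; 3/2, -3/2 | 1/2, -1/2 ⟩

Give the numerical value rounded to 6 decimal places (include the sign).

√[2·3!1!0!/5! · 3!1!0!3!0!1!] = √(18/5)
  +(−1)^0/∏(0,3,1,0,0,0)! = 1/6  (running 1/6)
⟨..|..⟩ = √(18/5)·(1/6) = +0.316228

+0.316228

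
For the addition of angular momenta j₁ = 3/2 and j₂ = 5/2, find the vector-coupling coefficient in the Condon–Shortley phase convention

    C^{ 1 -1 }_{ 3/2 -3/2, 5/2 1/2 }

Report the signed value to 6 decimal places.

−√(1/20) ≈ -0.223607

√[3·3!0!2!/6! · 0!3!3!2!0!2!] = √(36/5)
  +(−1)^3/∏(3,0,0,0,0,2)! = -1/12  (running -1/12)
⟨..|..⟩ = √(36/5)·(-1/12) = -0.223607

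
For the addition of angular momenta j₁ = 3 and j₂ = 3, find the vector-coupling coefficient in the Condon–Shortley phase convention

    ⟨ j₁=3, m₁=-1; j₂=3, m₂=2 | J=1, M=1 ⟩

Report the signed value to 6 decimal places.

+√(5/28) ≈ +0.422577

j₁+j₂−J=5  J+j₁−j₂=1  J−j₁+j₂=1  j₁+j₂+J+1=8
(j₁±m₁, j₂±m₂, J±M) = (2,4,5,1,2,0)
P² = 720/7
sum k=4..4:
  [4] +1/24 = 1/24
S = 1/24
C² = P²·S² = 5/28 ; C = +0.422577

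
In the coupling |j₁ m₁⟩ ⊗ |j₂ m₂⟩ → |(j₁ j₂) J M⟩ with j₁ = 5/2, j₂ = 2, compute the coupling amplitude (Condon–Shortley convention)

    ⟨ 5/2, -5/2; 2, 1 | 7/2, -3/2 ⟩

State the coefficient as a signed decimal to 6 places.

−√(5/21) ≈ -0.487950

√[8·1!4!3!/9! · 0!5!3!1!2!5!] = √(3840/7)
  +(−1)^1/∏(1,0,4,2,0,1)! = -1/48  (running -1/48)
⟨..|..⟩ = √(3840/7)·(-1/48) = -0.487950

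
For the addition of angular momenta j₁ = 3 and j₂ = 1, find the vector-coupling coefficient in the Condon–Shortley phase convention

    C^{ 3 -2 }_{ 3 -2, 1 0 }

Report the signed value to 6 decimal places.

−√(1/3) ≈ -0.577350

√[7·1!5!1!/8! · 1!5!1!1!1!5!] = √(300)
  +(−1)^0/∏(0,1,5,1,0,0)! = 1/120  (running 1/120)
  +(−1)^1/∏(1,0,4,0,1,1)! = -1/24  (running -1/30)
⟨..|..⟩ = √(300)·(-1/30) = -0.577350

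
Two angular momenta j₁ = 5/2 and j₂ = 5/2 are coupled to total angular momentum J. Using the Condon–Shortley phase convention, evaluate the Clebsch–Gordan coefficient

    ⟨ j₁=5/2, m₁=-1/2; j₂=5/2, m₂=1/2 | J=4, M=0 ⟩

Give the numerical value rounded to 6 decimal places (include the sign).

√[9·1!4!4!/10! · 2!3!3!2!4!4!] = √(20736/175)
  +(−1)^0/∏(0,1,3,3,1,1)! = 1/36  (running 1/36)
  +(−1)^1/∏(1,0,2,2,2,2)! = -1/16  (running -5/144)
⟨..|..⟩ = √(20736/175)·(-5/144) = -0.377964

-0.377964  (= −√(1/7))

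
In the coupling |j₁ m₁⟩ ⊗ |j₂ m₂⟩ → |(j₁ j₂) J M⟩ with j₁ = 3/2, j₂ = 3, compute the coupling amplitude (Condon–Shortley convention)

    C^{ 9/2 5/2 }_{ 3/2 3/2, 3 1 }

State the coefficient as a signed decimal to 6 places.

+√(5/12) = +0.645497

j₁+j₂−J=0  J+j₁−j₂=3  J−j₁+j₂=6  j₁+j₂+J+1=10
(j₁±m₁, j₂±m₂, J±M) = (3,0,4,2,7,2)
P² = 34560
sum k=0..0:
  [0] +1/288 = 1/288
S = 1/288
C² = P²·S² = 5/12 ; C = +0.645497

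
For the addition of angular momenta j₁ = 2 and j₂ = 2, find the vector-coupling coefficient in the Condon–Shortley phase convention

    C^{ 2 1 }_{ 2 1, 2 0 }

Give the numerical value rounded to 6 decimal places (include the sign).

−√(1/14) ≈ -0.267261

triangle: 2!×2!×2!/7! = 8/5040
(j±m)!: 3!×1!×2!×2!×3!×1! = 144
prefactor² = (2J+1)×Δ×N² = 8/7
  k=0: +1/(0!×2!×1!×2!×1!×0!) = 1/4
  k=1: −1/(1!×1!×0!×1!×2!×1!) = -1/2
Σ = -1/4  ⇒  CG² = 8/7×(-1/4)² = 1/14
CG = −√(1/14) = -0.267261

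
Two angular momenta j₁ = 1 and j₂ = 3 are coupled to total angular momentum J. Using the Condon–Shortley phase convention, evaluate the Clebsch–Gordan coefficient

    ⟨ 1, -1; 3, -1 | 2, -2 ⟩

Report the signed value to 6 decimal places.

+√(1/21) ≈ +0.218218

triangle: 2!*0!*4!/7! = 48/5040
(j±m)!: 0!*2!*2!*4!*0!*4! = 2304
prefactor² = (2J+1)*Δ*N² = 768/7
  k=2: +1/(2!*0!*0!*0!*0!*4!) = 1/48
Σ = 1/48  ⇒  CG² = 768/7*1/48² = 1/21
CG = +√(1/21) = +0.218218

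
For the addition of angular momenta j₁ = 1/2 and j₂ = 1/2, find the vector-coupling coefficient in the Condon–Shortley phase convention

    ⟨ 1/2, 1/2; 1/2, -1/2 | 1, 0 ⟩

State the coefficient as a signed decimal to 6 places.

+0.707107

triangle: 0!·1!·1!/3! = 1/6
(j±m)!: 1!·0!·0!·1!·1!·1! = 1
prefactor² = (2J+1)·Δ·N² = 1/2
  k=0: +1/(0!·0!·0!·0!·1!·1!) = 1
Σ = 1  ⇒  CG² = 1/2·1² = 1/2
CG = +√(1/2) = +0.707107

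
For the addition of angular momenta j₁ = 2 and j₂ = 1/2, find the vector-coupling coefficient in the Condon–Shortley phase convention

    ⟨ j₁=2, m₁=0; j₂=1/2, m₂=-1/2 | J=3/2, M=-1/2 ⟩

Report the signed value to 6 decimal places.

triangle: 1!*3!*0!/5! = 6/120
(j±m)!: 2!*2!*0!*1!*1!*2! = 8
prefactor² = (2J+1)*Δ*N² = 8/5
  k=0: +1/(0!*1!*2!*0!*1!*0!) = 1/2
Σ = 1/2  ⇒  CG² = 8/5*1/2² = 2/5
CG = +√(2/5) = +0.632456

+0.632456  (= +√(2/5))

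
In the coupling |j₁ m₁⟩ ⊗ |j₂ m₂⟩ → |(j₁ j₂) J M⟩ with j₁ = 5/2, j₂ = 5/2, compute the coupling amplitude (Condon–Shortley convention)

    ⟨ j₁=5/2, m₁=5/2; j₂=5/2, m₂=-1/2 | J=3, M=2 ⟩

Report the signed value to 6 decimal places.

√[7·2!3!3!/9! · 5!0!2!3!5!1!] = √(240)
  +(−1)^0/∏(0,2,0,2,3,1)! = 1/24  (running 1/24)
⟨..|..⟩ = √(240)·(1/24) = +0.645497

+0.645497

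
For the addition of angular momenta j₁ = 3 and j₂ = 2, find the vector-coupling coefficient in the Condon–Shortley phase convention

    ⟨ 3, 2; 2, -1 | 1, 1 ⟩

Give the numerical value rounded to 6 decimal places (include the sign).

-0.534522  (= −√(2/7))

triangle: 4!*2!*0!/7! = 48/5040
(j±m)!: 5!*1!*1!*3!*2!*0! = 1440
prefactor² = (2J+1)*Δ*N² = 288/7
  k=1: −1/(1!*3!*0!*0!*2!*0!) = -1/12
Σ = -1/12  ⇒  CG² = 288/7*(-1/12)² = 2/7
CG = −√(2/7) = -0.534522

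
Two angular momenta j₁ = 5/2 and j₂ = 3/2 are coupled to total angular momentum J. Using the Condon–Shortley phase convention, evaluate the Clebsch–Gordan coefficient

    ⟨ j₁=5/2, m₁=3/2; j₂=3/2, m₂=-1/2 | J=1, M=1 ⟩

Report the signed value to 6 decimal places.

-0.547723  (= −√(3/10))

triangle: 3!·2!·0!/6! = 12/720
(j±m)!: 4!·1!·1!·2!·2!·0! = 96
prefactor² = (2J+1)·Δ·N² = 24/5
  k=1: −1/(1!·2!·0!·0!·2!·0!) = -1/4
Σ = -1/4  ⇒  CG² = 24/5·(-1/4)² = 3/10
CG = −√(3/10) = -0.547723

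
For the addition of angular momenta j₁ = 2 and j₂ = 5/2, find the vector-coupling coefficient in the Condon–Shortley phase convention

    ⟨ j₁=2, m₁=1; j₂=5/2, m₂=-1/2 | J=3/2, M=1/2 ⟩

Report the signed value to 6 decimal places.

−√(5/21) ≈ -0.487950

triangle: 3!×1!×2!/7! = 12/5040
(j±m)!: 3!×1!×2!×3!×2!×1! = 144
prefactor² = (2J+1)×Δ×N² = 48/35
  k=0: +1/(0!×3!×1!×2!×0!×0!) = 1/12
  k=1: −1/(1!×2!×0!×1!×1!×1!) = -1/2
Σ = -5/12  ⇒  CG² = 48/35×(-5/12)² = 5/21
CG = −√(5/21) = -0.487950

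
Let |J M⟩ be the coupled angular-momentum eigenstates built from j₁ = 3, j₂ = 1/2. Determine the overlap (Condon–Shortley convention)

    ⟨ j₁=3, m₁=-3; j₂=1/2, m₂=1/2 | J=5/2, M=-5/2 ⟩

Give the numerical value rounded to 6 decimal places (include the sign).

-0.925820  (= −√(6/7))

triangle: 1!×5!×0!/7! = 120/5040
(j±m)!: 0!×6!×1!×0!×0!×5! = 86400
prefactor² = (2J+1)×Δ×N² = 86400/7
  k=1: −1/(1!×0!×5!×0!×0!×0!) = -1/120
Σ = -1/120  ⇒  CG² = 86400/7×(-1/120)² = 6/7
CG = −√(6/7) = -0.925820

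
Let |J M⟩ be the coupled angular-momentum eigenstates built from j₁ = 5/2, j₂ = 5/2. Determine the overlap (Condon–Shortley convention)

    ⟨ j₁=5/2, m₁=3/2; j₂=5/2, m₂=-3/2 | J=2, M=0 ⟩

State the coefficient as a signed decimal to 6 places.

+0.109109

√[5·3!2!2!/8! · 4!1!1!4!2!2!] = √(48/7)
  +(−1)^0/∏(0,3,1,1,1,1)! = 1/6  (running 1/6)
  +(−1)^1/∏(1,2,0,0,2,2)! = -1/8  (running 1/24)
⟨..|..⟩ = √(48/7)·(1/24) = +0.109109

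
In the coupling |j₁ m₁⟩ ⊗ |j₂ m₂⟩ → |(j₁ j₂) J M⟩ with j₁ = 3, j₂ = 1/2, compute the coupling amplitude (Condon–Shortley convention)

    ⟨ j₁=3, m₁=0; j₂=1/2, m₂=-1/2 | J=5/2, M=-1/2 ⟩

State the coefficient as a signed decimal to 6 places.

j₁+j₂−J=1  J+j₁−j₂=5  J−j₁+j₂=0  j₁+j₂+J+1=7
(j₁±m₁, j₂±m₂, J±M) = (3,3,0,1,2,3)
P² = 432/7
sum k=0..0:
  [0] +1/12 = 1/12
S = 1/12
C² = P²·S² = 3/7 ; C = +0.654654

+0.654654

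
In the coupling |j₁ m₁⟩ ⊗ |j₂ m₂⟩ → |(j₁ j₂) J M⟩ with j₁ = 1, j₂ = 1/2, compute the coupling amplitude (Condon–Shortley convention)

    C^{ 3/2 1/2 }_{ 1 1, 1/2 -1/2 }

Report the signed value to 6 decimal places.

+√(1/3) ≈ +0.577350

j₁+j₂−J=0  J+j₁−j₂=2  J−j₁+j₂=1  j₁+j₂+J+1=4
(j₁±m₁, j₂±m₂, J±M) = (2,0,0,1,2,1)
P² = 4/3
sum k=0..0:
  [0] +1/2 = 1/2
S = 1/2
C² = P²·S² = 1/3 ; C = +0.577350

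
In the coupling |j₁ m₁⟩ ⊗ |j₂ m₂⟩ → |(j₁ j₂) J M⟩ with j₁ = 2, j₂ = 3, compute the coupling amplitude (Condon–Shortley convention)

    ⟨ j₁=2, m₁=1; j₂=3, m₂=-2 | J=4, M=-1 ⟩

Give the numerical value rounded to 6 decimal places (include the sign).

j₁+j₂−J=1  J+j₁−j₂=3  J−j₁+j₂=5  j₁+j₂+J+1=10
(j₁±m₁, j₂±m₂, J±M) = (3,1,1,5,3,5)
P² = 6480/7
sum k=0..1:
  [0] +1/48 = 1/48
  [1] −1/720 = -1/720
S = 7/360
C² = P²·S² = 7/20 ; C = +0.591608

+0.591608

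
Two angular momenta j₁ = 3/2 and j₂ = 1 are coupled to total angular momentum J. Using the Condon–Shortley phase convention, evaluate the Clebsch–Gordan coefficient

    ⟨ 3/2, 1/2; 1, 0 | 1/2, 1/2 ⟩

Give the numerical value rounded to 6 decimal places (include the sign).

−√(1/3) = -0.577350

j₁+j₂−J=2  J+j₁−j₂=1  J−j₁+j₂=0  j₁+j₂+J+1=4
(j₁±m₁, j₂±m₂, J±M) = (2,1,1,1,1,0)
P² = 1/3
sum k=1..1:
  [1] −1/1 = -1
S = -1
C² = P²·S² = 1/3 ; C = -0.577350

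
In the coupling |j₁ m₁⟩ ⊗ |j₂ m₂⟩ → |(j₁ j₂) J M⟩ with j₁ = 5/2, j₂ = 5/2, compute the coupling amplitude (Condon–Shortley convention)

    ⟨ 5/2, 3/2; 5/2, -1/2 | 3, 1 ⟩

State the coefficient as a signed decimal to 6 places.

+√(1/30) = +0.182574

j₁+j₂−J=2  J+j₁−j₂=3  J−j₁+j₂=3  j₁+j₂+J+1=9
(j₁±m₁, j₂±m₂, J±M) = (4,1,2,3,4,2)
P² = 96/5
sum k=0..1:
  [0] +1/8 = 1/8
  [1] −1/12 = -1/12
S = 1/24
C² = P²·S² = 1/30 ; C = +0.182574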